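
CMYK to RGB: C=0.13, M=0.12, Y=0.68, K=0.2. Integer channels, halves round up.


R = 255 × (1-C) × (1-K) = 255 × 0.87 × 0.80 = 177.48 → 177
G = 255 × (1-M) × (1-K) = 255 × 0.88 × 0.80 = 179.52 → 180
B = 255 × (1-Y) × (1-K) = 255 × 0.32 × 0.80 = 65.28 → 65
= RGB(177, 180, 65)


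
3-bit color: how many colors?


Colors = 2^bits = 2^3
= 8 colors


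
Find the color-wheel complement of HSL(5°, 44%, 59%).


Complement = opposite side of color wheel = hue + 180°
H' = (5 + 180) mod 360 = 185°
S and L unchanged.
= HSL(185°, 44%, 59%)


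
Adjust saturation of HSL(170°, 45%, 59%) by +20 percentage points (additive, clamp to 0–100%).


Original S = 45%
Adjustment = +20 percentage points
New S = 45 + (20) = 65
Clamp to [0, 100] → 65
= HSL(170°, 65%, 59%)


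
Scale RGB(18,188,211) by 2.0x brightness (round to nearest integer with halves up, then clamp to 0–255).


Multiply each channel by 2.0, round half up, clamp to [0, 255]
R: 18×2.0 = 36
G: 188×2.0 = 376 → clamp → 255
B: 211×2.0 = 422 → clamp → 255
= RGB(36, 255, 255)


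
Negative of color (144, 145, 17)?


Invert: (255-R, 255-G, 255-B)
R: 255-144 = 111
G: 255-145 = 110
B: 255-17 = 238
= RGB(111, 110, 238)


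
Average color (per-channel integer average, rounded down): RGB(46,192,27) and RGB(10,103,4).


Midpoint: each channel = ⌊(C₁+C₂)/2⌋
R: ⌊(46+10)/2⌋ = 28
G: ⌊(192+103)/2⌋ = 147
B: ⌊(27+4)/2⌋ = 15
= RGB(28, 147, 15)


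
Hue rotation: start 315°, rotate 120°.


New hue = (H + rotation) mod 360
New hue = (315 + 120) mod 360
= 435 mod 360
= 75°


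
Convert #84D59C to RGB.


84 → 132 (R)
D5 → 213 (G)
9C → 156 (B)
= RGB(132, 213, 156)


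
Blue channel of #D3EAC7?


Color: #D3EAC7
R = D3 = 211
G = EA = 234
B = C7 = 199
Blue = 199


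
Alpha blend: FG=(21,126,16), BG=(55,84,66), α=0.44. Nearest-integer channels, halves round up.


C = α×F + (1-α)×B, with 1-α = 0.56
R: 0.44×21 + 0.56×55 = 9.24 + 30.80 = 40.04 → 40
G: 0.44×126 + 0.56×84 = 55.44 + 47.04 = 102.48 → 102
B: 0.44×16 + 0.56×66 = 7.04 + 36.96 = 44.00 → 44
= RGB(40, 102, 44)


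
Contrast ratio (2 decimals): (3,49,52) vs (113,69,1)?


Linearize each sRGB channel c=v/255: c/12.92 if c ≤ 0.04045 else ((c+0.055)/1.055)^2.4
L = 0.2126×R_lin + 0.7152×G_lin + 0.0722×B_lin
Color 1 (3,49,52):
  R=3: 3/255≈0.0118 ≤ 0.04045 → 0.0118/12.92 ≈ 0.00091
  G=49: 49/255≈0.1922 > 0.04045 → ((0.1922+0.055)/1.055)^2.4 ≈ 0.03071
  B=52: 52/255≈0.2039 > 0.04045 → ((0.2039+0.055)/1.055)^2.4 ≈ 0.03434
  L1 = 0.2126×0.00091 + 0.7152×0.03071 + 0.0722×0.03434 ≈ 0.02464
Color 2 (113,69,1):
  R=113: 113/255≈0.4431 > 0.04045 → ((0.4431+0.055)/1.055)^2.4 ≈ 0.16513
  G=69: 69/255≈0.2706 > 0.04045 → ((0.2706+0.055)/1.055)^2.4 ≈ 0.05951
  B=1: 1/255≈0.0039 ≤ 0.04045 → 0.0039/12.92 ≈ 0.00030
  L2 = 0.2126×0.16513 + 0.7152×0.05951 + 0.0722×0.00030 ≈ 0.07769
Lighter = 0.07769, Darker = 0.02464
Ratio = (L_lighter + 0.05) / (L_darker + 0.05)
Ratio = (0.07769 + 0.05) / (0.02464 + 0.05) = 0.12769 / 0.07464 ≈ 1.7108
Ratio ≈ 1.71:1


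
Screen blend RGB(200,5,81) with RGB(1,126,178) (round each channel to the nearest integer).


Screen: C = 255 - (255-A)×(255-B)/255, rounded to nearest integer
R: 255 - (255-200)×(255-1)/255 = 255 - 13970/255 ≈ 255 - 54.784 = 200.216 → 200
G: 255 - (255-5)×(255-126)/255 = 255 - 32250/255 ≈ 255 - 126.471 = 128.529 → 129
B: 255 - (255-81)×(255-178)/255 = 255 - 13398/255 ≈ 255 - 52.541 = 202.459 → 202
= RGB(200, 129, 202)


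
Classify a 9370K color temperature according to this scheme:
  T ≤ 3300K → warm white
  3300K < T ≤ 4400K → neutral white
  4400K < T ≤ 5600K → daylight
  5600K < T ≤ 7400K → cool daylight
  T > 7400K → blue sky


Temperature: 9370K
9370K > 7400K → blue sky
Classification: blue sky


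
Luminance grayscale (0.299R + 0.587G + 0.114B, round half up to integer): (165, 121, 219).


Gray = 0.299×R + 0.587×G + 0.114×B
Gray = 0.299×165 + 0.587×121 + 0.114×219
Gray = 49.335 + 71.027 + 24.966
Gray = 145.328 → round half up → 145
Gray = 145


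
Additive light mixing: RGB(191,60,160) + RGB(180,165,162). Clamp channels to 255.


Additive: each channel = min(255, C₁+C₂)
R: 191+180 = 371 → 255
G: 60+165 = 225 → 225
B: 160+162 = 322 → 255
= RGB(255, 225, 255)


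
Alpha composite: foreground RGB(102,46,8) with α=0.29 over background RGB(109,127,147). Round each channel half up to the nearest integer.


C = α×F + (1-α)×B, with 1-α = 0.71
R: 0.29×102 + 0.71×109 = 29.58 + 77.39 = 106.97 → 107
G: 0.29×46 + 0.71×127 = 13.34 + 90.17 = 103.51 → 104
B: 0.29×8 + 0.71×147 = 2.32 + 104.37 = 106.69 → 107
= RGB(107, 104, 107)


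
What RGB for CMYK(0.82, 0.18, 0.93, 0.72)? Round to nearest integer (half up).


R = 255 × (1-C) × (1-K) = 255 × 0.18 × 0.28 = 12.852 → 13
G = 255 × (1-M) × (1-K) = 255 × 0.82 × 0.28 = 58.548 → 59
B = 255 × (1-Y) × (1-K) = 255 × 0.07 × 0.28 = 4.998 → 5
= RGB(13, 59, 5)


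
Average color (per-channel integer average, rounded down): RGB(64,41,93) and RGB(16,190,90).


Midpoint: each channel = ⌊(C₁+C₂)/2⌋
R: ⌊(64+16)/2⌋ = 40
G: ⌊(41+190)/2⌋ = 115
B: ⌊(93+90)/2⌋ = 91
= RGB(40, 115, 91)


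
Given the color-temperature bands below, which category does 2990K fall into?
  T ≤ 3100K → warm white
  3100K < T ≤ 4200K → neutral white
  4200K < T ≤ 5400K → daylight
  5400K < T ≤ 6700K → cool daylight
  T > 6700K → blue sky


Temperature: 2990K
2990K ≤ 3100K → warm white
Classification: warm white


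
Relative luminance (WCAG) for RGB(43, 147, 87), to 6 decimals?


Linearize each channel (sRGB transfer function): c = v/255; c_lin = c/12.92 if c ≤ 0.04045, else ((c+0.055)/1.055)^2.4
  R: 43/255 ≈ 0.168627 > 0.04045 → ((0.168627+0.055)/1.055)^2.4 ≈ 0.024158
  G: 147/255 ≈ 0.576471 > 0.04045 → ((0.576471+0.055)/1.055)^2.4 ≈ 0.291771
  B: 87/255 ≈ 0.341176 > 0.04045 → ((0.341176+0.055)/1.055)^2.4 ≈ 0.095307
R_lin = 0.024158, G_lin = 0.291771, B_lin = 0.095307
L = 0.2126×R + 0.7152×G + 0.0722×B
L = 0.2126×0.024158 + 0.7152×0.291771 + 0.0722×0.095307
L ≈ 0.220691


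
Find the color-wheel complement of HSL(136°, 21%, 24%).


Complement = opposite side of color wheel = hue + 180°
H' = (136 + 180) mod 360 = 316°
S and L unchanged.
= HSL(316°, 21%, 24%)


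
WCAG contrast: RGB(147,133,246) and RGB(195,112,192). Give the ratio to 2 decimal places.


Linearize each sRGB channel c=v/255: c/12.92 if c ≤ 0.04045 else ((c+0.055)/1.055)^2.4
L = 0.2126×R_lin + 0.7152×G_lin + 0.0722×B_lin
Color 1 (147,133,246):
  R=147: 147/255≈0.5765 > 0.04045 → ((0.5765+0.055)/1.055)^2.4 ≈ 0.29177
  G=133: 133/255≈0.5216 > 0.04045 → ((0.5216+0.055)/1.055)^2.4 ≈ 0.23455
  B=246: 246/255≈0.9647 > 0.04045 → ((0.9647+0.055)/1.055)^2.4 ≈ 0.92158
  L1 = 0.2126×0.29177 + 0.7152×0.23455 + 0.0722×0.92158 ≈ 0.29632
Color 2 (195,112,192):
  R=195: 195/255≈0.7647 > 0.04045 → ((0.7647+0.055)/1.055)^2.4 ≈ 0.54572
  G=112: 112/255≈0.4392 > 0.04045 → ((0.4392+0.055)/1.055)^2.4 ≈ 0.16203
  B=192: 192/255≈0.7529 > 0.04045 → ((0.7529+0.055)/1.055)^2.4 ≈ 0.52712
  L2 = 0.2126×0.54572 + 0.7152×0.16203 + 0.0722×0.52712 ≈ 0.26996
Lighter = 0.29632, Darker = 0.26996
Ratio = (L_lighter + 0.05) / (L_darker + 0.05)
Ratio = (0.29632 + 0.05) / (0.26996 + 0.05) = 0.34632 / 0.31996 ≈ 1.0824
Ratio ≈ 1.08:1


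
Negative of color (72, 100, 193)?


Invert: (255-R, 255-G, 255-B)
R: 255-72 = 183
G: 255-100 = 155
B: 255-193 = 62
= RGB(183, 155, 62)


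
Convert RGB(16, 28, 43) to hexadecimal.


R = 16 → 10 (hex)
G = 28 → 1C (hex)
B = 43 → 2B (hex)
Hex = #101C2B


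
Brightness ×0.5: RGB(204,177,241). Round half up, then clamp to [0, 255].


Multiply each channel by 0.5, round half up, clamp to [0, 255]
R: 204×0.5 = 102
G: 177×0.5 = 88.5 → round → 89
B: 241×0.5 = 120.5 → round → 121
= RGB(102, 89, 121)


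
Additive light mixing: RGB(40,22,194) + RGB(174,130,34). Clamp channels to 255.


Additive: each channel = min(255, C₁+C₂)
R: 40+174 = 214 → 214
G: 22+130 = 152 → 152
B: 194+34 = 228 → 228
= RGB(214, 152, 228)


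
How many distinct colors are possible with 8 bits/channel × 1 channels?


Total bits = 8 bits/channel × 1 channels = 8 bits
Distinct colors = 2^8
= 256 colors


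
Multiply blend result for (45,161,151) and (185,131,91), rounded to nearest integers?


Multiply: C = A×B/255, rounded to nearest integer
R: 45×185/255 = 8325/255 ≈ 32.647 → 33
G: 161×131/255 = 21091/255 ≈ 82.710 → 83
B: 151×91/255 = 13741/255 ≈ 53.886 → 54
= RGB(33, 83, 54)


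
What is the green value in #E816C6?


Color: #E816C6
R = E8 = 232
G = 16 = 22
B = C6 = 198
Green = 22


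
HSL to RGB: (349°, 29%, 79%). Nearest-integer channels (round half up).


H=349°, S=0.29, L=0.79
C = (1-|2L-1|)×S = (1-|0.58|)×0.29 = 0.1218
H' = H/60 = 349/60 ≈ 5.8167; X = C×(1-|H' mod 2 - 1|) = 0.02233
m = L - C/2 = 0.79 - 0.0609 = 0.7291
Sector ⌊H'⌋ = 5 → (R',G',B') = (0.1218, 0.0, 0.02233)
RGB = ((R'+m)×255, (G'+m)×255, (B'+m)×255) = (216.9795, 185.9205, 191.61465)
Round half up → RGB(217, 186, 192)


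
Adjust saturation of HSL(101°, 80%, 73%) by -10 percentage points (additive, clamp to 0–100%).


Original S = 80%
Adjustment = -10 percentage points
New S = 80 + (-10) = 70
Clamp to [0, 100] → 70
= HSL(101°, 70%, 73%)


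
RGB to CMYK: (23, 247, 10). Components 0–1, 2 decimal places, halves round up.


R'=23/255≈0.0902, G'=247/255≈0.9686, B'=10/255≈0.0392
K = 1 - max(R',G',B') = 1 - 247/255 = 8/255 = 0.03137… → 0.03
(1-R'-K)/(1-K) simplifies to (max-R)/max with max = 247:
C = (247-23)/247 = 224/247 = 0.90688… → 0.91
M = (247-247)/247 = 0/247 = 0 → 0.00
Y = (247-10)/247 = 237/247 = 0.95951… → 0.96
= CMYK(0.91, 0.00, 0.96, 0.03)


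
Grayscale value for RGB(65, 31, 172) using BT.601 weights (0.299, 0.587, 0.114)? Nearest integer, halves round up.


Gray = 0.299×R + 0.587×G + 0.114×B
Gray = 0.299×65 + 0.587×31 + 0.114×172
Gray = 19.435 + 18.197 + 19.608
Gray = 57.240 → round half up → 57
Gray = 57


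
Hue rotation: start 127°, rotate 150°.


New hue = (H + rotation) mod 360
New hue = (127 + 150) mod 360
= 277 mod 360
= 277°


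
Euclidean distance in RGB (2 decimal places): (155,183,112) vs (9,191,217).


d = √[(R₁-R₂)² + (G₁-G₂)² + (B₁-B₂)²]
d = √[(155-9)² + (183-191)² + (112-217)²]
d = √[21316 + 64 + 11025]
d = √32405
d ≈ 180.01


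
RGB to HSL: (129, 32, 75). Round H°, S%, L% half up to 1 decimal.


Normalize: R'=129/255≈0.5059, G'=32/255≈0.1255, B'=75/255≈0.2941
Max=129/255, Min=32/255, Δ=Max-Min=97/255
L = (Max+Min)/2 = (129+32)/510 = 161/510 = 0.31568… → L = 31.6%
L ≤ 0.5 → S = Δ/(Max+Min) = 97/(129+32) = 97/161 = 0.60248… → S = 60.2%
(the 1/255 factors cancel in S and H, so raw channel differences can be used)
Max is R' → H = 60 × (((G-B)/Δ) mod 6) = 60 × (((32-75)/97) mod 6)
  (-43)/97 = -0.4432…; negative, so add 6 → 5.5567…
  H = 60 × 5.5567… = 333.402…° → H = 333.4°
= HSL(333.4°, 60.2%, 31.6%)


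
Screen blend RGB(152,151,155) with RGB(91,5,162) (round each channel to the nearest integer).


Screen: C = 255 - (255-A)×(255-B)/255, rounded to nearest integer
R: 255 - (255-152)×(255-91)/255 = 255 - 16892/255 ≈ 255 - 66.243 = 188.757 → 189
G: 255 - (255-151)×(255-5)/255 = 255 - 26000/255 ≈ 255 - 101.961 = 153.039 → 153
B: 255 - (255-155)×(255-162)/255 = 255 - 9300/255 ≈ 255 - 36.471 = 218.529 → 219
= RGB(189, 153, 219)


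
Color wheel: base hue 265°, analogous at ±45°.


Base hue: 265°
Left analog: (265 - 45) mod 360 = 220°
Right analog: (265 + 45) mod 360 = 310°
Analogous hues = 220° and 310°


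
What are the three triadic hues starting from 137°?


Triadic: equally spaced at 120° intervals
H1 = 137°
H2 = (137 + 120) mod 360 = 257°
H3 = (137 + 240) mod 360 = 17°
Triadic = 137°, 257°, 17°


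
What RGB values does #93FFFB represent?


93 → 147 (R)
FF → 255 (G)
FB → 251 (B)
= RGB(147, 255, 251)


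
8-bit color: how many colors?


Colors = 2^bits = 2^8
= 256 colors


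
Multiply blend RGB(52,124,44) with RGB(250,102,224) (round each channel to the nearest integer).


Multiply: C = A×B/255, rounded to nearest integer
R: 52×250/255 = 13000/255 ≈ 50.980 → 51
G: 124×102/255 = 12648/255 ≈ 49.600 → 50
B: 44×224/255 = 9856/255 ≈ 38.651 → 39
= RGB(51, 50, 39)


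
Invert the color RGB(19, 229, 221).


Invert: (255-R, 255-G, 255-B)
R: 255-19 = 236
G: 255-229 = 26
B: 255-221 = 34
= RGB(236, 26, 34)


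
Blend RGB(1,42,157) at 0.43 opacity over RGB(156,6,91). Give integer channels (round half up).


C = α×F + (1-α)×B, with 1-α = 0.57
R: 0.43×1 + 0.57×156 = 0.43 + 88.92 = 89.35 → 89
G: 0.43×42 + 0.57×6 = 18.06 + 3.42 = 21.48 → 21
B: 0.43×157 + 0.57×91 = 67.51 + 51.87 = 119.38 → 119
= RGB(89, 21, 119)


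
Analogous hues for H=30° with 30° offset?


Base hue: 30°
Left analog: (30 - 30) mod 360 = 0°
Right analog: (30 + 30) mod 360 = 60°
Analogous hues = 0° and 60°


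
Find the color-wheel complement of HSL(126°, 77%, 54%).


Complement = opposite side of color wheel = hue + 180°
H' = (126 + 180) mod 360 = 306°
S and L unchanged.
= HSL(306°, 77%, 54%)


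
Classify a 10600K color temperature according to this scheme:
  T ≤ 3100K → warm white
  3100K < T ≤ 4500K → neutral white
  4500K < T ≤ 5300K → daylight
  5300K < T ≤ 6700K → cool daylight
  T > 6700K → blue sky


Temperature: 10600K
10600K > 6700K → blue sky
Classification: blue sky


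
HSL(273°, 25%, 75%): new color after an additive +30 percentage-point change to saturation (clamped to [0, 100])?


Original S = 25%
Adjustment = +30 percentage points
New S = 25 + (30) = 55
Clamp to [0, 100] → 55
= HSL(273°, 55%, 75%)


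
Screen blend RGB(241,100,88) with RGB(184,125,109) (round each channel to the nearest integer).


Screen: C = 255 - (255-A)×(255-B)/255, rounded to nearest integer
R: 255 - (255-241)×(255-184)/255 = 255 - 994/255 ≈ 255 - 3.898 = 251.102 → 251
G: 255 - (255-100)×(255-125)/255 = 255 - 20150/255 ≈ 255 - 79.020 = 175.980 → 176
B: 255 - (255-88)×(255-109)/255 = 255 - 24382/255 ≈ 255 - 95.616 = 159.384 → 159
= RGB(251, 176, 159)


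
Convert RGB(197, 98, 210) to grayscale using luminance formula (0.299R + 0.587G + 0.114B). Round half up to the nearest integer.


Gray = 0.299×R + 0.587×G + 0.114×B
Gray = 0.299×197 + 0.587×98 + 0.114×210
Gray = 58.903 + 57.526 + 23.940
Gray = 140.369 → round half up → 140
Gray = 140


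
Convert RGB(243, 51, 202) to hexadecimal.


R = 243 → F3 (hex)
G = 51 → 33 (hex)
B = 202 → CA (hex)
Hex = #F333CA


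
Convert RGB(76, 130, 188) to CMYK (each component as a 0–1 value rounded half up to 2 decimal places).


R'=76/255≈0.2980, G'=130/255≈0.5098, B'=188/255≈0.7373
K = 1 - max(R',G',B') = 1 - 188/255 = 67/255 = 0.26274… → 0.26
(1-R'-K)/(1-K) simplifies to (max-R)/max with max = 188:
C = (188-76)/188 = 112/188 = 0.59574… → 0.60
M = (188-130)/188 = 58/188 = 0.30851… → 0.31
Y = (188-188)/188 = 0/188 = 0 → 0.00
= CMYK(0.60, 0.31, 0.00, 0.26)


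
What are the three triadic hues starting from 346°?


Triadic: equally spaced at 120° intervals
H1 = 346°
H2 = (346 + 120) mod 360 = 106°
H3 = (346 + 240) mod 360 = 226°
Triadic = 346°, 106°, 226°


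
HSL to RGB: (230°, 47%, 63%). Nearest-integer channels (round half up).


H=230°, S=0.47, L=0.63
C = (1-|2L-1|)×S = (1-|0.26|)×0.47 = 0.3478
H' = H/60 = 230/60 ≈ 3.8333; X = C×(1-|H' mod 2 - 1|) ≈ 0.0580
m = L - C/2 = 0.63 - 0.1739 = 0.4561
Sector ⌊H'⌋ = 3 → (R',G',B') = (0.0, ≈0.0580, 0.3478)
RGB = ((R'+m)×255, (G'+m)×255, (B'+m)×255) = (116.3055, 131.087, 204.9945)
Round half up → RGB(116, 131, 205)


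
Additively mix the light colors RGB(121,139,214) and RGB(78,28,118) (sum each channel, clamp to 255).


Additive: each channel = min(255, C₁+C₂)
R: 121+78 = 199 → 199
G: 139+28 = 167 → 167
B: 214+118 = 332 → 255
= RGB(199, 167, 255)


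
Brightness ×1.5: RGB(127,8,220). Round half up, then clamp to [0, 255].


Multiply each channel by 1.5, round half up, clamp to [0, 255]
R: 127×1.5 = 190.5 → round → 191
G: 8×1.5 = 12
B: 220×1.5 = 330 → clamp → 255
= RGB(191, 12, 255)


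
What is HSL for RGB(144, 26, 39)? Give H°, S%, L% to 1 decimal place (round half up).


Normalize: R'=144/255≈0.5647, G'=26/255≈0.1020, B'=39/255≈0.1529
Max=144/255, Min=26/255, Δ=Max-Min=118/255
L = (Max+Min)/2 = (144+26)/510 = 170/510 = 0.33333… → L = 33.3%
L ≤ 0.5 → S = Δ/(Max+Min) = 118/(144+26) = 118/170 = 0.69411… → S = 69.4%
(the 1/255 factors cancel in S and H, so raw channel differences can be used)
Max is R' → H = 60 × (((G-B)/Δ) mod 6) = 60 × (((26-39)/118) mod 6)
  (-13)/118 = -0.1101…; negative, so add 6 → 5.8898…
  H = 60 × 5.8898… = 353.389…° → H = 353.4°
= HSL(353.4°, 69.4%, 33.3%)


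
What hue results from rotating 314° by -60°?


New hue = (H + rotation) mod 360
New hue = (314 -60) mod 360
= 254 mod 360
= 254°


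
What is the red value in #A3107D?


Color: #A3107D
R = A3 = 163
G = 10 = 16
B = 7D = 125
Red = 163


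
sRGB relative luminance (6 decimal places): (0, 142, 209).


Linearize each channel (sRGB transfer function): c = v/255; c_lin = c/12.92 if c ≤ 0.04045, else ((c+0.055)/1.055)^2.4
  R: 0/255 ≈ 0.000000 ≤ 0.04045 → 0.000000/12.92 ≈ 0.000000
  G: 142/255 ≈ 0.556863 > 0.04045 → ((0.556863+0.055)/1.055)^2.4 ≈ 0.270498
  B: 209/255 ≈ 0.819608 > 0.04045 → ((0.819608+0.055)/1.055)^2.4 ≈ 0.637597
R_lin = 0.000000, G_lin = 0.270498, B_lin = 0.637597
L = 0.2126×R + 0.7152×G + 0.0722×B
L = 0.2126×0.000000 + 0.7152×0.270498 + 0.0722×0.637597
L ≈ 0.239495


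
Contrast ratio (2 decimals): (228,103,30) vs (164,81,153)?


Linearize each sRGB channel c=v/255: c/12.92 if c ≤ 0.04045 else ((c+0.055)/1.055)^2.4
L = 0.2126×R_lin + 0.7152×G_lin + 0.0722×B_lin
Color 1 (228,103,30):
  R=228: 228/255≈0.8941 > 0.04045 → ((0.8941+0.055)/1.055)^2.4 ≈ 0.77582
  G=103: 103/255≈0.4039 > 0.04045 → ((0.4039+0.055)/1.055)^2.4 ≈ 0.13563
  B=30: 30/255≈0.1176 > 0.04045 → ((0.1176+0.055)/1.055)^2.4 ≈ 0.01298
  L1 = 0.2126×0.77582 + 0.7152×0.13563 + 0.0722×0.01298 ≈ 0.26288
Color 2 (164,81,153):
  R=164: 164/255≈0.6431 > 0.04045 → ((0.6431+0.055)/1.055)^2.4 ≈ 0.37124
  G=81: 81/255≈0.3176 > 0.04045 → ((0.3176+0.055)/1.055)^2.4 ≈ 0.08228
  B=153: 153/255≈0.6000 > 0.04045 → ((0.6000+0.055)/1.055)^2.4 ≈ 0.31855
  L2 = 0.2126×0.37124 + 0.7152×0.08228 + 0.0722×0.31855 ≈ 0.16077
Lighter = 0.26288, Darker = 0.16077
Ratio = (L_lighter + 0.05) / (L_darker + 0.05)
Ratio = (0.26288 + 0.05) / (0.16077 + 0.05) = 0.31288 / 0.21077 ≈ 1.4845
Ratio ≈ 1.48:1


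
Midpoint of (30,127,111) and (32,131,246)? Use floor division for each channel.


Midpoint: each channel = ⌊(C₁+C₂)/2⌋
R: ⌊(30+32)/2⌋ = 31
G: ⌊(127+131)/2⌋ = 129
B: ⌊(111+246)/2⌋ = 178
= RGB(31, 129, 178)


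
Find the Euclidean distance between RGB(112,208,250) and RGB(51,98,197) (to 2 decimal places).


d = √[(R₁-R₂)² + (G₁-G₂)² + (B₁-B₂)²]
d = √[(112-51)² + (208-98)² + (250-197)²]
d = √[3721 + 12100 + 2809]
d = √18630
d ≈ 136.49


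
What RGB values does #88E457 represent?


88 → 136 (R)
E4 → 228 (G)
57 → 87 (B)
= RGB(136, 228, 87)


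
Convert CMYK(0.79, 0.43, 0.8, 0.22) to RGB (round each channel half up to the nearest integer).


R = 255 × (1-C) × (1-K) = 255 × 0.21 × 0.78 = 41.769 → 42
G = 255 × (1-M) × (1-K) = 255 × 0.57 × 0.78 = 113.373 → 113
B = 255 × (1-Y) × (1-K) = 255 × 0.20 × 0.78 = 39.78 → 40
= RGB(42, 113, 40)


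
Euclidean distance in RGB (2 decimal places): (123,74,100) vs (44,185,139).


d = √[(R₁-R₂)² + (G₁-G₂)² + (B₁-B₂)²]
d = √[(123-44)² + (74-185)² + (100-139)²]
d = √[6241 + 12321 + 1521]
d = √20083
d ≈ 141.71


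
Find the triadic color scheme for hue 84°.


Triadic: equally spaced at 120° intervals
H1 = 84°
H2 = (84 + 120) mod 360 = 204°
H3 = (84 + 240) mod 360 = 324°
Triadic = 84°, 204°, 324°


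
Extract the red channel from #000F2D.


Color: #000F2D
R = 00 = 0
G = 0F = 15
B = 2D = 45
Red = 0


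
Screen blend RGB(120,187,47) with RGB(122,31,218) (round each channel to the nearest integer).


Screen: C = 255 - (255-A)×(255-B)/255, rounded to nearest integer
R: 255 - (255-120)×(255-122)/255 = 255 - 17955/255 ≈ 255 - 70.412 = 184.588 → 185
G: 255 - (255-187)×(255-31)/255 = 255 - 15232/255 ≈ 255 - 59.733 = 195.267 → 195
B: 255 - (255-47)×(255-218)/255 = 255 - 7696/255 ≈ 255 - 30.180 = 224.820 → 225
= RGB(185, 195, 225)


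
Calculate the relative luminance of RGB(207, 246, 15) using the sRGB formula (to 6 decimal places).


Linearize each channel (sRGB transfer function): c = v/255; c_lin = c/12.92 if c ≤ 0.04045, else ((c+0.055)/1.055)^2.4
  R: 207/255 ≈ 0.811765 > 0.04045 → ((0.811765+0.055)/1.055)^2.4 ≈ 0.623960
  G: 246/255 ≈ 0.964706 > 0.04045 → ((0.964706+0.055)/1.055)^2.4 ≈ 0.921582
  B: 15/255 ≈ 0.058824 > 0.04045 → ((0.058824+0.055)/1.055)^2.4 ≈ 0.004777
R_lin = 0.623960, G_lin = 0.921582, B_lin = 0.004777
L = 0.2126×R + 0.7152×G + 0.0722×B
L = 0.2126×0.623960 + 0.7152×0.921582 + 0.0722×0.004777
L ≈ 0.792114


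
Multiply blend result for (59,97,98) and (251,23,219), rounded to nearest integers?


Multiply: C = A×B/255, rounded to nearest integer
R: 59×251/255 = 14809/255 ≈ 58.075 → 58
G: 97×23/255 = 2231/255 ≈ 8.749 → 9
B: 98×219/255 = 21462/255 ≈ 84.165 → 84
= RGB(58, 9, 84)


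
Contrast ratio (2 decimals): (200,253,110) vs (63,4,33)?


Linearize each sRGB channel c=v/255: c/12.92 if c ≤ 0.04045 else ((c+0.055)/1.055)^2.4
L = 0.2126×R_lin + 0.7152×G_lin + 0.0722×B_lin
Color 1 (200,253,110):
  R=200: 200/255≈0.7843 > 0.04045 → ((0.7843+0.055)/1.055)^2.4 ≈ 0.57758
  G=253: 253/255≈0.9922 > 0.04045 → ((0.9922+0.055)/1.055)^2.4 ≈ 0.98225
  B=110: 110/255≈0.4314 > 0.04045 → ((0.4314+0.055)/1.055)^2.4 ≈ 0.15593
  L1 = 0.2126×0.57758 + 0.7152×0.98225 + 0.0722×0.15593 ≈ 0.83656
Color 2 (63,4,33):
  R=63: 63/255≈0.2471 > 0.04045 → ((0.2471+0.055)/1.055)^2.4 ≈ 0.04971
  G=4: 4/255≈0.0157 ≤ 0.04045 → 0.0157/12.92 ≈ 0.00121
  B=33: 33/255≈0.1294 > 0.04045 → ((0.1294+0.055)/1.055)^2.4 ≈ 0.01521
  L2 = 0.2126×0.04971 + 0.7152×0.00121 + 0.0722×0.01521 ≈ 0.01253
Lighter = 0.83656, Darker = 0.01253
Ratio = (L_lighter + 0.05) / (L_darker + 0.05)
Ratio = (0.83656 + 0.05) / (0.01253 + 0.05) = 0.88656 / 0.06253 ≈ 14.1772
Ratio ≈ 14.18:1


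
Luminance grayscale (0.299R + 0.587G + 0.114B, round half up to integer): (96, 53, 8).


Gray = 0.299×R + 0.587×G + 0.114×B
Gray = 0.299×96 + 0.587×53 + 0.114×8
Gray = 28.704 + 31.111 + 0.912
Gray = 60.727 → round half up → 61
Gray = 61


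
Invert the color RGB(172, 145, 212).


Invert: (255-R, 255-G, 255-B)
R: 255-172 = 83
G: 255-145 = 110
B: 255-212 = 43
= RGB(83, 110, 43)


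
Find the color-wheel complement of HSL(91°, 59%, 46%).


Complement = opposite side of color wheel = hue + 180°
H' = (91 + 180) mod 360 = 271°
S and L unchanged.
= HSL(271°, 59%, 46%)


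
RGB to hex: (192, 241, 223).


R = 192 → C0 (hex)
G = 241 → F1 (hex)
B = 223 → DF (hex)
Hex = #C0F1DF


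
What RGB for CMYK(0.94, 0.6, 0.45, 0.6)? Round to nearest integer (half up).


R = 255 × (1-C) × (1-K) = 255 × 0.06 × 0.40 = 6.12 → 6
G = 255 × (1-M) × (1-K) = 255 × 0.40 × 0.40 = 40.8 → 41
B = 255 × (1-Y) × (1-K) = 255 × 0.55 × 0.40 = 56.1 → 56
= RGB(6, 41, 56)


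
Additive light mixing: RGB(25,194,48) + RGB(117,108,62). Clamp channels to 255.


Additive: each channel = min(255, C₁+C₂)
R: 25+117 = 142 → 142
G: 194+108 = 302 → 255
B: 48+62 = 110 → 110
= RGB(142, 255, 110)


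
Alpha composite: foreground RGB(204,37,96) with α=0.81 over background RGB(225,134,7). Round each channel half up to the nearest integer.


C = α×F + (1-α)×B, with 1-α = 0.19
R: 0.81×204 + 0.19×225 = 165.24 + 42.75 = 207.99 → 208
G: 0.81×37 + 0.19×134 = 29.97 + 25.46 = 55.43 → 55
B: 0.81×96 + 0.19×7 = 77.76 + 1.33 = 79.09 → 79
= RGB(208, 55, 79)


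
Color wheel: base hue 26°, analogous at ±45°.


Base hue: 26°
Left analog: (26 - 45) mod 360 = 341°
Right analog: (26 + 45) mod 360 = 71°
Analogous hues = 341° and 71°


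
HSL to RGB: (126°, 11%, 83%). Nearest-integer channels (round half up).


H=126°, S=0.11, L=0.83
C = (1-|2L-1|)×S = (1-|0.66|)×0.11 = 0.0374
H' = H/60 = 126/60 ≈ 2.1000; X = C×(1-|H' mod 2 - 1|) = 0.00374
m = L - C/2 = 0.83 - 0.0187 = 0.8113
Sector ⌊H'⌋ = 2 → (R',G',B') = (0.0, 0.0374, 0.00374)
RGB = ((R'+m)×255, (G'+m)×255, (B'+m)×255) = (206.8815, 216.4185, 207.8352)
Round half up → RGB(207, 216, 208)


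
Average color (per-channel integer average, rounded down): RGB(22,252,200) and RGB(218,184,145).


Midpoint: each channel = ⌊(C₁+C₂)/2⌋
R: ⌊(22+218)/2⌋ = 120
G: ⌊(252+184)/2⌋ = 218
B: ⌊(200+145)/2⌋ = 172
= RGB(120, 218, 172)


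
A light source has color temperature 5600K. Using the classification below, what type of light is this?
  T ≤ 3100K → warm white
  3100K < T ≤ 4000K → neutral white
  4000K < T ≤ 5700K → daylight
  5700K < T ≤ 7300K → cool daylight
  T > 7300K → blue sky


Temperature: 5600K
4000K < 5600K ≤ 5700K → daylight
Classification: daylight


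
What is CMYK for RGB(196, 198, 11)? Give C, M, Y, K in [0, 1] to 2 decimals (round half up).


R'=196/255≈0.7686, G'=198/255≈0.7765, B'=11/255≈0.0431
K = 1 - max(R',G',B') = 1 - 198/255 = 57/255 = 0.22352… → 0.22
(1-R'-K)/(1-K) simplifies to (max-R)/max with max = 198:
C = (198-196)/198 = 2/198 = 0.01010… → 0.01
M = (198-198)/198 = 0/198 = 0 → 0.00
Y = (198-11)/198 = 187/198 = 0.94444… → 0.94
= CMYK(0.01, 0.00, 0.94, 0.22)


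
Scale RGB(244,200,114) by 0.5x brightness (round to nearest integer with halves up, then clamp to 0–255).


Multiply each channel by 0.5, round half up, clamp to [0, 255]
R: 244×0.5 = 122
G: 200×0.5 = 100
B: 114×0.5 = 57
= RGB(122, 100, 57)


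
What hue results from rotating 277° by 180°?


New hue = (H + rotation) mod 360
New hue = (277 + 180) mod 360
= 457 mod 360
= 97°


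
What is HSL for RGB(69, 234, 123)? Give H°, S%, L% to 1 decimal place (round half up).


Normalize: R'=69/255≈0.2706, G'=234/255≈0.9176, B'=123/255≈0.4824
Max=234/255, Min=69/255, Δ=Max-Min=165/255
L = (Max+Min)/2 = (234+69)/510 = 303/510 = 0.59411… → L = 59.4%
L > 0.5 → S = Δ/(2-Max-Min) = 165/(510-234-69) = 165/207 = 0.79710… → S = 79.7%
(the 1/255 factors cancel in S and H, so raw channel differences can be used)
Max is G' → H = 60 × ((B-R)/Δ + 2) = 60 × ((123-69)/165 + 2)
  54/165 + 2 = 0.3272… + 2 = 2.3272…
  H = 60 × 2.3272… = 139.636…° → H = 139.6°
= HSL(139.6°, 79.7%, 59.4%)


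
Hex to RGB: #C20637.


C2 → 194 (R)
06 → 6 (G)
37 → 55 (B)
= RGB(194, 6, 55)


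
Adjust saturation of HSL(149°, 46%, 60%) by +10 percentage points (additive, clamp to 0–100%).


Original S = 46%
Adjustment = +10 percentage points
New S = 46 + (10) = 56
Clamp to [0, 100] → 56
= HSL(149°, 56%, 60%)


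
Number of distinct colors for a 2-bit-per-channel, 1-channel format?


Total bits = 2 bits/channel × 1 channels = 2 bits
Distinct colors = 2^2
= 4 colors


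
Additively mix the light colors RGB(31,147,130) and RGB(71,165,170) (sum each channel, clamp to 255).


Additive: each channel = min(255, C₁+C₂)
R: 31+71 = 102 → 102
G: 147+165 = 312 → 255
B: 130+170 = 300 → 255
= RGB(102, 255, 255)


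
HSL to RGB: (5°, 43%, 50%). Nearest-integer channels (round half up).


H=5°, S=0.43, L=0.50
C = (1-|2L-1|)×S = (1-|0.00|)×0.43 = 0.43
H' = H/60 = 5/60 ≈ 0.0833; X = C×(1-|H' mod 2 - 1|) ≈ 0.0358
m = L - C/2 = 0.50 - 0.215 = 0.285
Sector ⌊H'⌋ = 0 → (R',G',B') = (0.43, ≈0.0358, 0.0)
RGB = ((R'+m)×255, (G'+m)×255, (B'+m)×255) = (182.325, 81.8125, 72.675)
Round half up → RGB(182, 82, 73)


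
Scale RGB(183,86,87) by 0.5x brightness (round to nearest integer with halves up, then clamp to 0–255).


Multiply each channel by 0.5, round half up, clamp to [0, 255]
R: 183×0.5 = 91.5 → round → 92
G: 86×0.5 = 43
B: 87×0.5 = 43.5 → round → 44
= RGB(92, 43, 44)


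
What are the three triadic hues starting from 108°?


Triadic: equally spaced at 120° intervals
H1 = 108°
H2 = (108 + 120) mod 360 = 228°
H3 = (108 + 240) mod 360 = 348°
Triadic = 108°, 228°, 348°


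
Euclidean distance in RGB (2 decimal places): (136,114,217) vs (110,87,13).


d = √[(R₁-R₂)² + (G₁-G₂)² + (B₁-B₂)²]
d = √[(136-110)² + (114-87)² + (217-13)²]
d = √[676 + 729 + 41616]
d = √43021
d ≈ 207.42


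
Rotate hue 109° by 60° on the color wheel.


New hue = (H + rotation) mod 360
New hue = (109 + 60) mod 360
= 169 mod 360
= 169°


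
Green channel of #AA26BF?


Color: #AA26BF
R = AA = 170
G = 26 = 38
B = BF = 191
Green = 38


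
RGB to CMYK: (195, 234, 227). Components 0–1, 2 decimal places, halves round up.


R'=195/255≈0.7647, G'=234/255≈0.9176, B'=227/255≈0.8902
K = 1 - max(R',G',B') = 1 - 234/255 = 21/255 = 0.08235… → 0.08
(1-R'-K)/(1-K) simplifies to (max-R)/max with max = 234:
C = (234-195)/234 = 39/234 = 0.16666… → 0.17
M = (234-234)/234 = 0/234 = 0 → 0.00
Y = (234-227)/234 = 7/234 = 0.02991… → 0.03
= CMYK(0.17, 0.00, 0.03, 0.08)


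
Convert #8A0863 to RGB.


8A → 138 (R)
08 → 8 (G)
63 → 99 (B)
= RGB(138, 8, 99)


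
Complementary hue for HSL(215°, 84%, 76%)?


Complement = opposite side of color wheel = hue + 180°
H' = (215 + 180) mod 360 = 35°
S and L unchanged.
= HSL(35°, 84%, 76%)


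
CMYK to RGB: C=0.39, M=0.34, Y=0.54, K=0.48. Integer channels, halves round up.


R = 255 × (1-C) × (1-K) = 255 × 0.61 × 0.52 = 80.886 → 81
G = 255 × (1-M) × (1-K) = 255 × 0.66 × 0.52 = 87.516 → 88
B = 255 × (1-Y) × (1-K) = 255 × 0.46 × 0.52 = 60.996 → 61
= RGB(81, 88, 61)


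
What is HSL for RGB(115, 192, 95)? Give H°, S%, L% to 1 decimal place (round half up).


Normalize: R'=115/255≈0.4510, G'=192/255≈0.7529, B'=95/255≈0.3725
Max=192/255, Min=95/255, Δ=Max-Min=97/255
L = (Max+Min)/2 = (192+95)/510 = 287/510 = 0.56274… → L = 56.3%
L > 0.5 → S = Δ/(2-Max-Min) = 97/(510-192-95) = 97/223 = 0.43497… → S = 43.5%
(the 1/255 factors cancel in S and H, so raw channel differences can be used)
Max is G' → H = 60 × ((B-R)/Δ + 2) = 60 × ((95-115)/97 + 2)
  -20/97 + 2 = -0.2061… + 2 = 1.7938…
  H = 60 × 1.7938… = 107.628…° → H = 107.6°
= HSL(107.6°, 43.5%, 56.3%)


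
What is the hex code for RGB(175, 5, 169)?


R = 175 → AF (hex)
G = 5 → 05 (hex)
B = 169 → A9 (hex)
Hex = #AF05A9


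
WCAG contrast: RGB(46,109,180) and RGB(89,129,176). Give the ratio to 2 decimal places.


Linearize each sRGB channel c=v/255: c/12.92 if c ≤ 0.04045 else ((c+0.055)/1.055)^2.4
L = 0.2126×R_lin + 0.7152×G_lin + 0.0722×B_lin
Color 1 (46,109,180):
  R=46: 46/255≈0.1804 > 0.04045 → ((0.1804+0.055)/1.055)^2.4 ≈ 0.02732
  G=109: 109/255≈0.4275 > 0.04045 → ((0.4275+0.055)/1.055)^2.4 ≈ 0.15293
  B=180: 180/255≈0.7059 > 0.04045 → ((0.7059+0.055)/1.055)^2.4 ≈ 0.45641
  L1 = 0.2126×0.02732 + 0.7152×0.15293 + 0.0722×0.45641 ≈ 0.14813
Color 2 (89,129,176):
  R=89: 89/255≈0.3490 > 0.04045 → ((0.3490+0.055)/1.055)^2.4 ≈ 0.09990
  G=129: 129/255≈0.5059 > 0.04045 → ((0.5059+0.055)/1.055)^2.4 ≈ 0.21953
  B=176: 176/255≈0.6902 > 0.04045 → ((0.6902+0.055)/1.055)^2.4 ≈ 0.43415
  L2 = 0.2126×0.09990 + 0.7152×0.21953 + 0.0722×0.43415 ≈ 0.20959
Lighter = 0.20959, Darker = 0.14813
Ratio = (L_lighter + 0.05) / (L_darker + 0.05)
Ratio = (0.20959 + 0.05) / (0.14813 + 0.05) = 0.25959 / 0.19813 ≈ 1.3102
Ratio ≈ 1.31:1


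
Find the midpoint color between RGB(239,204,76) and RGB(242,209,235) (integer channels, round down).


Midpoint: each channel = ⌊(C₁+C₂)/2⌋
R: ⌊(239+242)/2⌋ = 240
G: ⌊(204+209)/2⌋ = 206
B: ⌊(76+235)/2⌋ = 155
= RGB(240, 206, 155)


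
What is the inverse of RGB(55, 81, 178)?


Invert: (255-R, 255-G, 255-B)
R: 255-55 = 200
G: 255-81 = 174
B: 255-178 = 77
= RGB(200, 174, 77)


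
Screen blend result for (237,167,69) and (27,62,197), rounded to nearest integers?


Screen: C = 255 - (255-A)×(255-B)/255, rounded to nearest integer
R: 255 - (255-237)×(255-27)/255 = 255 - 4104/255 ≈ 255 - 16.094 = 238.906 → 239
G: 255 - (255-167)×(255-62)/255 = 255 - 16984/255 ≈ 255 - 66.604 = 188.396 → 188
B: 255 - (255-69)×(255-197)/255 = 255 - 10788/255 ≈ 255 - 42.306 = 212.694 → 213
= RGB(239, 188, 213)


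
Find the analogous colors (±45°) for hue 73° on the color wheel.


Base hue: 73°
Left analog: (73 - 45) mod 360 = 28°
Right analog: (73 + 45) mod 360 = 118°
Analogous hues = 28° and 118°


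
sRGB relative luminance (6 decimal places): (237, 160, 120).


Linearize each channel (sRGB transfer function): c = v/255; c_lin = c/12.92 if c ≤ 0.04045, else ((c+0.055)/1.055)^2.4
  R: 237/255 ≈ 0.929412 > 0.04045 → ((0.929412+0.055)/1.055)^2.4 ≈ 0.846873
  G: 160/255 ≈ 0.627451 > 0.04045 → ((0.627451+0.055)/1.055)^2.4 ≈ 0.351533
  B: 120/255 ≈ 0.470588 > 0.04045 → ((0.470588+0.055)/1.055)^2.4 ≈ 0.187821
R_lin = 0.846873, G_lin = 0.351533, B_lin = 0.187821
L = 0.2126×R + 0.7152×G + 0.0722×B
L = 0.2126×0.846873 + 0.7152×0.351533 + 0.0722×0.187821
L ≈ 0.445022


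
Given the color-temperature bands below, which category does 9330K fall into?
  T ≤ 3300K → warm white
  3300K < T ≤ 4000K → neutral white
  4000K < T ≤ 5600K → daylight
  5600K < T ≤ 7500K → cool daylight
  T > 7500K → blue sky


Temperature: 9330K
9330K > 7500K → blue sky
Classification: blue sky


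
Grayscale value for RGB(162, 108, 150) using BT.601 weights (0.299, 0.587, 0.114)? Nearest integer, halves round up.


Gray = 0.299×R + 0.587×G + 0.114×B
Gray = 0.299×162 + 0.587×108 + 0.114×150
Gray = 48.438 + 63.396 + 17.100
Gray = 128.934 → round half up → 129
Gray = 129


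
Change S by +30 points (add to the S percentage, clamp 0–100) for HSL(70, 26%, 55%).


Original S = 26%
Adjustment = +30 percentage points
New S = 26 + (30) = 56
Clamp to [0, 100] → 56
= HSL(70°, 56%, 55%)


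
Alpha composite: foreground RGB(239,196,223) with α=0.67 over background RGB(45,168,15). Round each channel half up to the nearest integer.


C = α×F + (1-α)×B, with 1-α = 0.33
R: 0.67×239 + 0.33×45 = 160.13 + 14.85 = 174.98 → 175
G: 0.67×196 + 0.33×168 = 131.32 + 55.44 = 186.76 → 187
B: 0.67×223 + 0.33×15 = 149.41 + 4.95 = 154.36 → 154
= RGB(175, 187, 154)


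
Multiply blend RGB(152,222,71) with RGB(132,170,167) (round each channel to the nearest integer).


Multiply: C = A×B/255, rounded to nearest integer
R: 152×132/255 = 20064/255 ≈ 78.682 → 79
G: 222×170/255 = 37740/255 ≈ 148.000 → 148
B: 71×167/255 = 11857/255 ≈ 46.498 → 46
= RGB(79, 148, 46)


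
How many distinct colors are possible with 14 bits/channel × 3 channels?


Total bits = 14 bits/channel × 3 channels = 42 bits
Distinct colors = 2^42
= 4,398,046,511,104 colors


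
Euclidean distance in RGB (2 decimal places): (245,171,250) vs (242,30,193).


d = √[(R₁-R₂)² + (G₁-G₂)² + (B₁-B₂)²]
d = √[(245-242)² + (171-30)² + (250-193)²]
d = √[9 + 19881 + 3249]
d = √23139
d ≈ 152.12


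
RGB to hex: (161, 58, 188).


R = 161 → A1 (hex)
G = 58 → 3A (hex)
B = 188 → BC (hex)
Hex = #A13ABC


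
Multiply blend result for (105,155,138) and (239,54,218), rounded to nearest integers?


Multiply: C = A×B/255, rounded to nearest integer
R: 105×239/255 = 25095/255 ≈ 98.412 → 98
G: 155×54/255 = 8370/255 ≈ 32.824 → 33
B: 138×218/255 = 30084/255 ≈ 117.976 → 118
= RGB(98, 33, 118)


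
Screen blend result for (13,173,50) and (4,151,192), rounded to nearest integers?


Screen: C = 255 - (255-A)×(255-B)/255, rounded to nearest integer
R: 255 - (255-13)×(255-4)/255 = 255 - 60742/255 ≈ 255 - 238.204 = 16.796 → 17
G: 255 - (255-173)×(255-151)/255 = 255 - 8528/255 ≈ 255 - 33.443 = 221.557 → 222
B: 255 - (255-50)×(255-192)/255 = 255 - 12915/255 ≈ 255 - 50.647 = 204.353 → 204
= RGB(17, 222, 204)


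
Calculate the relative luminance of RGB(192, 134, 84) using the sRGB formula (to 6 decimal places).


Linearize each channel (sRGB transfer function): c = v/255; c_lin = c/12.92 if c ≤ 0.04045, else ((c+0.055)/1.055)^2.4
  R: 192/255 ≈ 0.752941 > 0.04045 → ((0.752941+0.055)/1.055)^2.4 ≈ 0.527115
  G: 134/255 ≈ 0.525490 > 0.04045 → ((0.525490+0.055)/1.055)^2.4 ≈ 0.238398
  B: 84/255 ≈ 0.329412 > 0.04045 → ((0.329412+0.055)/1.055)^2.4 ≈ 0.088656
R_lin = 0.527115, G_lin = 0.238398, B_lin = 0.088656
L = 0.2126×R + 0.7152×G + 0.0722×B
L = 0.2126×0.527115 + 0.7152×0.238398 + 0.0722×0.088656
L ≈ 0.288968


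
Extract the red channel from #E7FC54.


Color: #E7FC54
R = E7 = 231
G = FC = 252
B = 54 = 84
Red = 231


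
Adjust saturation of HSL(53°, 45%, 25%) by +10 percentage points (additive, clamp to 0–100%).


Original S = 45%
Adjustment = +10 percentage points
New S = 45 + (10) = 55
Clamp to [0, 100] → 55
= HSL(53°, 55%, 25%)


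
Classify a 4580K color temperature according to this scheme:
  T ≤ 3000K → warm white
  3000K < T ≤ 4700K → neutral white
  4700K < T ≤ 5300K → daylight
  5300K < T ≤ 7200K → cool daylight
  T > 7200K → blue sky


Temperature: 4580K
3000K < 4580K ≤ 4700K → neutral white
Classification: neutral white


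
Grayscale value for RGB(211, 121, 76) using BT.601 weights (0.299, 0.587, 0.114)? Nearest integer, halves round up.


Gray = 0.299×R + 0.587×G + 0.114×B
Gray = 0.299×211 + 0.587×121 + 0.114×76
Gray = 63.089 + 71.027 + 8.664
Gray = 142.780 → round half up → 143
Gray = 143


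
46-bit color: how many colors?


Colors = 2^bits = 2^46
= 70,368,744,177,664 colors


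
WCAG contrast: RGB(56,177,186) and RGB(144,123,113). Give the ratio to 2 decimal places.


Linearize each sRGB channel c=v/255: c/12.92 if c ≤ 0.04045 else ((c+0.055)/1.055)^2.4
L = 0.2126×R_lin + 0.7152×G_lin + 0.0722×B_lin
Color 1 (56,177,186):
  R=56: 56/255≈0.2196 > 0.04045 → ((0.2196+0.055)/1.055)^2.4 ≈ 0.03955
  G=177: 177/255≈0.6941 > 0.04045 → ((0.6941+0.055)/1.055)^2.4 ≈ 0.43966
  B=186: 186/255≈0.7294 > 0.04045 → ((0.7294+0.055)/1.055)^2.4 ≈ 0.49102
  L1 = 0.2126×0.03955 + 0.7152×0.43966 + 0.0722×0.49102 ≈ 0.35830
Color 2 (144,123,113):
  R=144: 144/255≈0.5647 > 0.04045 → ((0.5647+0.055)/1.055)^2.4 ≈ 0.27889
  G=123: 123/255≈0.4824 > 0.04045 → ((0.4824+0.055)/1.055)^2.4 ≈ 0.19807
  B=113: 113/255≈0.4431 > 0.04045 → ((0.4431+0.055)/1.055)^2.4 ≈ 0.16513
  L2 = 0.2126×0.27889 + 0.7152×0.19807 + 0.0722×0.16513 ≈ 0.21287
Lighter = 0.35830, Darker = 0.21287
Ratio = (L_lighter + 0.05) / (L_darker + 0.05)
Ratio = (0.35830 + 0.05) / (0.21287 + 0.05) = 0.40830 / 0.26287 ≈ 1.5532
Ratio ≈ 1.55:1


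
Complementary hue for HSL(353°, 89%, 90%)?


Complement = opposite side of color wheel = hue + 180°
H' = (353 + 180) mod 360 = 173°
S and L unchanged.
= HSL(173°, 89%, 90%)


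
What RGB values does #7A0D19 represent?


7A → 122 (R)
0D → 13 (G)
19 → 25 (B)
= RGB(122, 13, 25)
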